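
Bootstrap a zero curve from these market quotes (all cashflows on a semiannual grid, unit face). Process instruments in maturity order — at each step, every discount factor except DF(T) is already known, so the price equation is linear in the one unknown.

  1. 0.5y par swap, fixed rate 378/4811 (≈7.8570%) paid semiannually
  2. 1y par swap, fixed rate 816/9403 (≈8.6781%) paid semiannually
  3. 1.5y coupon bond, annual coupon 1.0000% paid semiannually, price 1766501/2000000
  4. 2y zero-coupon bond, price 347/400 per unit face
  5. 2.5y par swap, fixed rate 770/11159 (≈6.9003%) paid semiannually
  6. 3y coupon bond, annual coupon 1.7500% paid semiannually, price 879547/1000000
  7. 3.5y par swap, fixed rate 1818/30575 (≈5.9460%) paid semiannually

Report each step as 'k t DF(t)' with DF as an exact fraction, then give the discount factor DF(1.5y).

step 1 [0.5y] swap r/2=189/4811: DF=(1 − 189/4811·(0))/(1+189/4811) = 4811/5000 ≈ 0.962200
step 2 [1y] swap r/2=408/9403: DF=(1 − 408/9403·(0.962200))/(1+408/9403) = 574/625 ≈ 0.918400
step 3 [1.5y] bond c/2=1/200: DF=(1766501/2000000 − 1/200·(0.962200+0.918400))/(1+1/200) = 1739/2000 ≈ 0.869500
step 4 [2y] zero: DF = P = 347/400 ≈ 0.867500
step 5 [2.5y] swap r/2=385/11159: DF=(1 − 385/11159·(0.962200+0.918400+0.869500+0.867500))/(1+385/11159) = 423/500 ≈ 0.846000
step 6 [3y] bond c/2=7/800: DF=(879547/1000000 − 7/800·(0.962200+0.918400+0.869500+0.867500+0.846000))/(1+7/800) = 2083/2500 ≈ 0.833200
step 7 [3.5y] swap r/2=909/30575: DF=(1 − 909/30575·(0.962200+0.918400+0.869500+0.867500+0.846000+0.833200))/(1+909/30575) = 4091/5000 ≈ 0.818200

1 1/2 4811/5000
2 1 574/625
3 3/2 1739/2000
4 2 347/400
5 5/2 423/500
6 3 2083/2500
7 7/2 4091/5000
DF(1.5y) = 1739/2000 ≈ 0.869500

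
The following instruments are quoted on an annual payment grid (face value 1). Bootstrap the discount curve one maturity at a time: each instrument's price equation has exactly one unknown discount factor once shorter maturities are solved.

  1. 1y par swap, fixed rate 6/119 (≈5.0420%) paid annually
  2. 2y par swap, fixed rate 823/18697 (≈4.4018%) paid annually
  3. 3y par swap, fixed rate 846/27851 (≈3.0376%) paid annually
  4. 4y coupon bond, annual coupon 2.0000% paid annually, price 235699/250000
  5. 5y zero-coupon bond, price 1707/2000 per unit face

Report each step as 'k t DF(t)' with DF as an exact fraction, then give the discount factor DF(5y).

step 1 [1y] swap r/1=6/119: DF=(1 − 6/119·(0))/(1+6/119) = 119/125 ≈ 0.952000
step 2 [2y] swap r/1=823/18697: DF=(1 − 823/18697·(0.952000))/(1+823/18697) = 9177/10000 ≈ 0.917700
step 3 [3y] swap r/1=846/27851: DF=(1 − 846/27851·(0.952000+0.917700))/(1+846/27851) = 4577/5000 ≈ 0.915400
step 4 [4y] bond c/1=1/50: DF=(235699/250000 − 1/50·(0.952000+0.917700+0.915400))/(1+1/50) = 8697/10000 ≈ 0.869700
step 5 [5y] zero: DF = P = 1707/2000 ≈ 0.853500

1 1 119/125
2 2 9177/10000
3 3 4577/5000
4 4 8697/10000
5 5 1707/2000
DF(5y) = 1707/2000 ≈ 0.853500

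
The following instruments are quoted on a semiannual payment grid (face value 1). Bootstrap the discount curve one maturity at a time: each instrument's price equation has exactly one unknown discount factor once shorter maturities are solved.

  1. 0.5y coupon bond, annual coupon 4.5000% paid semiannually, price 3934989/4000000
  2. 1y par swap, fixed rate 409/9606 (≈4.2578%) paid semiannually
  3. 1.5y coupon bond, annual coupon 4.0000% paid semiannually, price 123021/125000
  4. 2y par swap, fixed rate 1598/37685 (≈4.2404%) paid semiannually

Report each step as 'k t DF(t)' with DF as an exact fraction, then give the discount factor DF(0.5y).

step 1 [0.5y] bond c/2=9/400: DF=(3934989/4000000 − 9/400·(0))/(1+9/400) = 9621/10000 ≈ 0.962100
step 2 [1y] swap r/2=409/19212: DF=(1 − 409/19212·(0.962100))/(1+409/19212) = 9591/10000 ≈ 0.959100
step 3 [1.5y] bond c/2=1/50: DF=(123021/125000 − 1/50·(0.962100+0.959100))/(1+1/50) = 1159/1250 ≈ 0.927200
step 4 [2y] swap r/2=799/37685: DF=(1 − 799/37685·(0.962100+0.959100+0.927200))/(1+799/37685) = 9201/10000 ≈ 0.920100

1 1/2 9621/10000
2 1 9591/10000
3 3/2 1159/1250
4 2 9201/10000
DF(0.5y) = 9621/10000 ≈ 0.962100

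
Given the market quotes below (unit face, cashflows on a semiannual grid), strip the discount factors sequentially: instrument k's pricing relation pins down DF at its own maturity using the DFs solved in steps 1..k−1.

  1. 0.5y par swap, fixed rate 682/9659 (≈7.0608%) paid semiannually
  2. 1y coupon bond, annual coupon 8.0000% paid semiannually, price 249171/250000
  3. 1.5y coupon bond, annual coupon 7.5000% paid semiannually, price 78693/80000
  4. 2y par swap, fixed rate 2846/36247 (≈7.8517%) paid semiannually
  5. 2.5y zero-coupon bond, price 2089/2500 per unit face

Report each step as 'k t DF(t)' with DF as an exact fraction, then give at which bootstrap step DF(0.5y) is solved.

step 1 [0.5y] swap r/2=341/9659: DF=(1 − 341/9659·(0))/(1+341/9659) = 9659/10000 ≈ 0.965900
step 2 [1y] bond c/2=1/25: DF=(249171/250000 − 1/25·(0.965900))/(1+1/25) = 2303/2500 ≈ 0.921200
step 3 [1.5y] bond c/2=3/80: DF=(78693/80000 − 3/80·(0.965900+0.921200))/(1+3/80) = 8799/10000 ≈ 0.879900
step 4 [2y] swap r/2=1423/36247: DF=(1 − 1423/36247·(0.965900+0.921200+0.879900))/(1+1423/36247) = 8577/10000 ≈ 0.857700
step 5 [2.5y] zero: DF = P = 2089/2500 ≈ 0.835600

1 1/2 9659/10000
2 1 2303/2500
3 3/2 8799/10000
4 2 8577/10000
5 5/2 2089/2500
DF(0.5y) is solved at step 1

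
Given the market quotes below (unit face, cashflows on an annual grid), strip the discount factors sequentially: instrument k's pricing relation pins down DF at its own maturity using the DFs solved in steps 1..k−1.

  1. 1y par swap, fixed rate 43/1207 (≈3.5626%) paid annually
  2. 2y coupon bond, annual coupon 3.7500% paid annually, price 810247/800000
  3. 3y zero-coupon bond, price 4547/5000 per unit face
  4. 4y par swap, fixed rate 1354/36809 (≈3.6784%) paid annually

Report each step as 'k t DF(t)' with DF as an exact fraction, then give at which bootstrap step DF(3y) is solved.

step 1 [1y] swap r/1=43/1207: DF=(1 − 43/1207·(0))/(1+43/1207) = 1207/1250 ≈ 0.965600
step 2 [2y] bond c/1=3/80: DF=(810247/800000 − 3/80·(0.965600))/(1+3/80) = 9413/10000 ≈ 0.941300
step 3 [3y] zero: DF = P = 4547/5000 ≈ 0.909400
step 4 [4y] swap r/1=1354/36809: DF=(1 − 1354/36809·(0.965600+0.941300+0.909400))/(1+1354/36809) = 4323/5000 ≈ 0.864600

1 1 1207/1250
2 2 9413/10000
3 3 4547/5000
4 4 4323/5000
DF(3y) is solved at step 3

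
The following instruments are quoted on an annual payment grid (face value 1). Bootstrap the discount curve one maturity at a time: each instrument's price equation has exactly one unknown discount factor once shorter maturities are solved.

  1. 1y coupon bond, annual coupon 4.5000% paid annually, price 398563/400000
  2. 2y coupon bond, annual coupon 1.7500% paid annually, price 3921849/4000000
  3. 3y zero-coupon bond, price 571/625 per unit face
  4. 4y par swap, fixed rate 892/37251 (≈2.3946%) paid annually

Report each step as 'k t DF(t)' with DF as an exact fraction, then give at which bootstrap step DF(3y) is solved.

step 1 [1y] bond c/1=9/200: DF=(398563/400000 − 9/200·(0))/(1+9/200) = 1907/2000 ≈ 0.953500
step 2 [2y] bond c/1=7/400: DF=(3921849/4000000 − 7/400·(0.953500))/(1+7/400) = 592/625 ≈ 0.947200
step 3 [3y] zero: DF = P = 571/625 ≈ 0.913600
step 4 [4y] swap r/1=892/37251: DF=(1 − 892/37251·(0.953500+0.947200+0.913600))/(1+892/37251) = 2277/2500 ≈ 0.910800

1 1 1907/2000
2 2 592/625
3 3 571/625
4 4 2277/2500
DF(3y) is solved at step 3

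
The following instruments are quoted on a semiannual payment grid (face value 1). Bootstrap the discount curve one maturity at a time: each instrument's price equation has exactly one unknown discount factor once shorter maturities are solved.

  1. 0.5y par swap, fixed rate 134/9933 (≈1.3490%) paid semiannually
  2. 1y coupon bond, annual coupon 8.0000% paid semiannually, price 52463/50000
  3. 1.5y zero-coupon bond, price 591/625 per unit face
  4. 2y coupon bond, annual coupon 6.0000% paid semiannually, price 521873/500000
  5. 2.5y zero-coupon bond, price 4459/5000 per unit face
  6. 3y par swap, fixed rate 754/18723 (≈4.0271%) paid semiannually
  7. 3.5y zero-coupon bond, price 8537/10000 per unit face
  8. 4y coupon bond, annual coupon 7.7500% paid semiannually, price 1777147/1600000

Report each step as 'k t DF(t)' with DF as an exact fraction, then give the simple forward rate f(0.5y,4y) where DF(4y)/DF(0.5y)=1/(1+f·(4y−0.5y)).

1 1/2 9933/10000
2 1 9707/10000
3 3/2 591/625
4 2 4643/5000
5 5/2 4459/5000
6 3 8869/10000
7 7/2 8537/10000
8 4 8279/10000
f(0.5y,4y) = ((9933/10000)/(8279/10000) − 1)/(7/2) = 3308/57953 ≈ 5.7081%

step 1 [0.5y] swap r/2=67/9933: DF=(1 − 67/9933·(0))/(1+67/9933) = 9933/10000 ≈ 0.993300
step 2 [1y] bond c/2=1/25: DF=(52463/50000 − 1/25·(0.993300))/(1+1/25) = 9707/10000 ≈ 0.970700
step 3 [1.5y] zero: DF = P = 591/625 ≈ 0.945600
step 4 [2y] bond c/2=3/100: DF=(521873/500000 − 3/100·(0.993300+0.970700+0.945600))/(1+3/100) = 4643/5000 ≈ 0.928600
step 5 [2.5y] zero: DF = P = 4459/5000 ≈ 0.891800
step 6 [3y] swap r/2=377/18723: DF=(1 − 377/18723·(0.993300+0.970700+0.945600+0.928600+0.891800))/(1+377/18723) = 8869/10000 ≈ 0.886900
step 7 [3.5y] zero: DF = P = 8537/10000 ≈ 0.853700
step 8 [4y] bond c/2=31/800: DF=(1777147/1600000 − 31/800·(0.993300+0.970700+0.945600+0.928600+0.891800+0.886900+0.853700))/(1+31/800) = 8279/10000 ≈ 0.827900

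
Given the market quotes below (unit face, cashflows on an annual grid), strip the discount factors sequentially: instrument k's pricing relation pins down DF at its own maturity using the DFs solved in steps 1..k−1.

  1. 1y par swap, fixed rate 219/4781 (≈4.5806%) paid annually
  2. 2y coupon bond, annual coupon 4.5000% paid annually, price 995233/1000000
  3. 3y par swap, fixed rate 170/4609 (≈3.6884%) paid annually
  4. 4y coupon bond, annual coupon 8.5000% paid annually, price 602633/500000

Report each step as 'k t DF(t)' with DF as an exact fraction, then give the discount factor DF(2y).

1 1 4781/5000
2 2 1139/1250
3 3 449/500
4 4 4471/5000
DF(2y) = 1139/1250 ≈ 0.911200

step 1 [1y] swap r/1=219/4781: DF=(1 − 219/4781·(0))/(1+219/4781) = 4781/5000 ≈ 0.956200
step 2 [2y] bond c/1=9/200: DF=(995233/1000000 − 9/200·(0.956200))/(1+9/200) = 1139/1250 ≈ 0.911200
step 3 [3y] swap r/1=170/4609: DF=(1 − 170/4609·(0.956200+0.911200))/(1+170/4609) = 449/500 ≈ 0.898000
step 4 [4y] bond c/1=17/200: DF=(602633/500000 − 17/200·(0.956200+0.911200+0.898000))/(1+17/200) = 4471/5000 ≈ 0.894200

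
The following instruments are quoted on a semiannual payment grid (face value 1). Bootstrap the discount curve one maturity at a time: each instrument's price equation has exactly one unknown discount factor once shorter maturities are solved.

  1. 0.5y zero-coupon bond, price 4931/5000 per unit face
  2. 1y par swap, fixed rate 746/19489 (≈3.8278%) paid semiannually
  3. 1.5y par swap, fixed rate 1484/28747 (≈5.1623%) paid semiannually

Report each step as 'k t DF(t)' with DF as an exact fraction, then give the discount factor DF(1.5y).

1 1/2 4931/5000
2 1 9627/10000
3 3/2 4629/5000
DF(1.5y) = 4629/5000 ≈ 0.925800

step 1 [0.5y] zero: DF = P = 4931/5000 ≈ 0.986200
step 2 [1y] swap r/2=373/19489: DF=(1 − 373/19489·(0.986200))/(1+373/19489) = 9627/10000 ≈ 0.962700
step 3 [1.5y] swap r/2=742/28747: DF=(1 − 742/28747·(0.986200+0.962700))/(1+742/28747) = 4629/5000 ≈ 0.925800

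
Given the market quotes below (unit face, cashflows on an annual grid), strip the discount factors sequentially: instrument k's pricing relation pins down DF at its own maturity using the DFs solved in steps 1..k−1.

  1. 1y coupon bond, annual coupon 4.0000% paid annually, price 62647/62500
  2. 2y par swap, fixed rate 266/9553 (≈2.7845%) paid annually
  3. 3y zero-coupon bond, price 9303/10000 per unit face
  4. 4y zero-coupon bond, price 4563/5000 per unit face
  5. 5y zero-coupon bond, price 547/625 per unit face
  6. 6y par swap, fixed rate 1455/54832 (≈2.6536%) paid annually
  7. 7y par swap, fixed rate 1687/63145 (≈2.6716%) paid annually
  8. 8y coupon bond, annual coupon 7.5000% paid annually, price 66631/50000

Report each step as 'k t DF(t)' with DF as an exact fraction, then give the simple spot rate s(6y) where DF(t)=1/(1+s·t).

step 1 [1y] bond c/1=1/25: DF=(62647/62500 − 1/25·(0))/(1+1/25) = 4819/5000 ≈ 0.963800
step 2 [2y] swap r/1=266/9553: DF=(1 − 266/9553·(0.963800))/(1+266/9553) = 2367/2500 ≈ 0.946800
step 3 [3y] zero: DF = P = 9303/10000 ≈ 0.930300
step 4 [4y] zero: DF = P = 4563/5000 ≈ 0.912600
step 5 [5y] zero: DF = P = 547/625 ≈ 0.875200
step 6 [6y] swap r/1=1455/54832: DF=(1 − 1455/54832·(0.963800+0.946800+0.930300+0.912600+0.875200))/(1+1455/54832) = 1709/2000 ≈ 0.854500
step 7 [7y] swap r/1=1687/63145: DF=(1 − 1687/63145·(0.963800+0.946800+0.930300+0.912600+0.875200+0.854500))/(1+1687/63145) = 8313/10000 ≈ 0.831300
step 8 [8y] bond c/1=3/40: DF=(66631/50000 − 3/40·(0.963800+0.946800+0.930300+0.912600+0.875200+0.854500+0.831300))/(1+3/40) = 7991/10000 ≈ 0.799100

1 1 4819/5000
2 2 2367/2500
3 3 9303/10000
4 4 4563/5000
5 5 547/625
6 6 1709/2000
7 7 8313/10000
8 8 7991/10000
s(6y) = (1/(1709/2000) − 1)/(6) = 97/3418 ≈ 2.8379%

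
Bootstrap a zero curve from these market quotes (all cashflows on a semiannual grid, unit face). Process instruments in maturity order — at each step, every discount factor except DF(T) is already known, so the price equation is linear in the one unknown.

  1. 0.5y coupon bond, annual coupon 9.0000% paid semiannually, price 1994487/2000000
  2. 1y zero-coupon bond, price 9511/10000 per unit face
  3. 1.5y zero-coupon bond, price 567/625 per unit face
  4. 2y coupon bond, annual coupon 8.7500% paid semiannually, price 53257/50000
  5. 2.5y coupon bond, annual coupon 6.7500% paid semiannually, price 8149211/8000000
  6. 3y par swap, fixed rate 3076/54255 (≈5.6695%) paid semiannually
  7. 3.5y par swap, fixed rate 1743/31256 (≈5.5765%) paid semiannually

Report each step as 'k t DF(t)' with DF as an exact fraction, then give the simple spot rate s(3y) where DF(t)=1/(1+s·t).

step 1 [0.5y] bond c/2=9/200: DF=(1994487/2000000 − 9/200·(0))/(1+9/200) = 9543/10000 ≈ 0.954300
step 2 [1y] zero: DF = P = 9511/10000 ≈ 0.951100
step 3 [1.5y] zero: DF = P = 567/625 ≈ 0.907200
step 4 [2y] bond c/2=7/160: DF=(53257/50000 − 7/160·(0.954300+0.951100+0.907200))/(1+7/160) = 4513/5000 ≈ 0.902600
step 5 [2.5y] bond c/2=27/800: DF=(8149211/8000000 − 27/800·(0.954300+0.951100+0.907200+0.902600))/(1+27/800) = 8641/10000 ≈ 0.864100
step 6 [3y] swap r/2=1538/54255: DF=(1 − 1538/54255·(0.954300+0.951100+0.907200+0.902600+0.864100))/(1+1538/54255) = 4231/5000 ≈ 0.846200
step 7 [3.5y] swap r/2=1743/62512: DF=(1 − 1743/62512·(0.954300+0.951100+0.907200+0.902600+0.864100+0.846200))/(1+1743/62512) = 8257/10000 ≈ 0.825700

1 1/2 9543/10000
2 1 9511/10000
3 3/2 567/625
4 2 4513/5000
5 5/2 8641/10000
6 3 4231/5000
7 7/2 8257/10000
s(3y) = (1/(4231/5000) − 1)/(3) = 769/12693 ≈ 6.0585%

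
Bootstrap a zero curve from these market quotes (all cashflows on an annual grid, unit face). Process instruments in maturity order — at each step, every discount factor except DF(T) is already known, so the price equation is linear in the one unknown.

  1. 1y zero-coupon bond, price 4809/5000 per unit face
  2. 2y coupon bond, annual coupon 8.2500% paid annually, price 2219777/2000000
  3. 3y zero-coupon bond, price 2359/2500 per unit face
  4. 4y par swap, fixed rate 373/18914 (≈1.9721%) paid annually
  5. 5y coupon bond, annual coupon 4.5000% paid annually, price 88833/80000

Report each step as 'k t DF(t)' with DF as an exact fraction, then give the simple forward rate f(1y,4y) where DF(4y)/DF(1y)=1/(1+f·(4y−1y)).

1 1 4809/5000
2 2 119/125
3 3 2359/2500
4 4 4627/5000
5 5 8997/10000
f(1y,4y) = ((4809/5000)/(4627/5000) − 1)/(3) = 26/1983 ≈ 1.3111%

step 1 [1y] zero: DF = P = 4809/5000 ≈ 0.961800
step 2 [2y] bond c/1=33/400: DF=(2219777/2000000 − 33/400·(0.961800))/(1+33/400) = 119/125 ≈ 0.952000
step 3 [3y] zero: DF = P = 2359/2500 ≈ 0.943600
step 4 [4y] swap r/1=373/18914: DF=(1 − 373/18914·(0.961800+0.952000+0.943600))/(1+373/18914) = 4627/5000 ≈ 0.925400
step 5 [5y] bond c/1=9/200: DF=(88833/80000 − 9/200·(0.961800+0.952000+0.943600+0.925400))/(1+9/200) = 8997/10000 ≈ 0.899700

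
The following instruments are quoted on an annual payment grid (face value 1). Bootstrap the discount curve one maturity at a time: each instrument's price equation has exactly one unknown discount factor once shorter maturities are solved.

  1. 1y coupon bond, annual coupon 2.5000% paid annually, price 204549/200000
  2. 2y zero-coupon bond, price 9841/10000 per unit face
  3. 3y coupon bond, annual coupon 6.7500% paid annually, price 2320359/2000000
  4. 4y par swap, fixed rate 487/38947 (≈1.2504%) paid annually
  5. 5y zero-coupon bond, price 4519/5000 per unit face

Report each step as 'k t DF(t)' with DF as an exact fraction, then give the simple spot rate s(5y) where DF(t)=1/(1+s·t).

1 1 4989/5000
2 2 9841/10000
3 3 1923/2000
4 4 9513/10000
5 5 4519/5000
s(5y) = (1/(4519/5000) − 1)/(5) = 481/22595 ≈ 2.1288%

step 1 [1y] bond c/1=1/40: DF=(204549/200000 − 1/40·(0))/(1+1/40) = 4989/5000 ≈ 0.997800
step 2 [2y] zero: DF = P = 9841/10000 ≈ 0.984100
step 3 [3y] bond c/1=27/400: DF=(2320359/2000000 − 27/400·(0.997800+0.984100))/(1+27/400) = 1923/2000 ≈ 0.961500
step 4 [4y] swap r/1=487/38947: DF=(1 − 487/38947·(0.997800+0.984100+0.961500))/(1+487/38947) = 9513/10000 ≈ 0.951300
step 5 [5y] zero: DF = P = 4519/5000 ≈ 0.903800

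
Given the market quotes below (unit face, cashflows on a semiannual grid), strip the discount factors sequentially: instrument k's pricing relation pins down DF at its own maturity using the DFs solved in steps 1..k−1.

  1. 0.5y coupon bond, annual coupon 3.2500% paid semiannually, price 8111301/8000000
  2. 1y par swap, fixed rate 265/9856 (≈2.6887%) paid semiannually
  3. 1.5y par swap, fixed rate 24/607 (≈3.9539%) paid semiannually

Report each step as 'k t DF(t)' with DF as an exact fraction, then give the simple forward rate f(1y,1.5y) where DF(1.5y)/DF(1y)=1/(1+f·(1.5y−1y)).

step 1 [0.5y] bond c/2=13/800: DF=(8111301/8000000 − 13/800·(0))/(1+13/800) = 9977/10000 ≈ 0.997700
step 2 [1y] swap r/2=265/19712: DF=(1 − 265/19712·(0.997700))/(1+265/19712) = 1947/2000 ≈ 0.973500
step 3 [1.5y] swap r/2=12/607: DF=(1 − 12/607·(0.997700+0.973500))/(1+12/607) = 589/625 ≈ 0.942400

1 1/2 9977/10000
2 1 1947/2000
3 3/2 589/625
f(1y,1.5y) = ((1947/2000)/(589/625) − 1)/(1/2) = 311/4712 ≈ 6.6002%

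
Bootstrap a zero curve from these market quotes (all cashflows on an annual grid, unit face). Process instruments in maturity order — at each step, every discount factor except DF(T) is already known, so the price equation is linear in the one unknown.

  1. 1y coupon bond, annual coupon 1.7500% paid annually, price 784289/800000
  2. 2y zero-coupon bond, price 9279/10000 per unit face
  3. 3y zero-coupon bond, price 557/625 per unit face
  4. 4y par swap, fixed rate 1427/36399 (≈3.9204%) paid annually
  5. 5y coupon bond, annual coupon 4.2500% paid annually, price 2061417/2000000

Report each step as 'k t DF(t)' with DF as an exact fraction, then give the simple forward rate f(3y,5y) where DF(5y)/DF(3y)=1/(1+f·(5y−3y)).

step 1 [1y] bond c/1=7/400: DF=(784289/800000 − 7/400·(0))/(1+7/400) = 1927/2000 ≈ 0.963500
step 2 [2y] zero: DF = P = 9279/10000 ≈ 0.927900
step 3 [3y] zero: DF = P = 557/625 ≈ 0.891200
step 4 [4y] swap r/1=1427/36399: DF=(1 − 1427/36399·(0.963500+0.927900+0.891200))/(1+1427/36399) = 8573/10000 ≈ 0.857300
step 5 [5y] bond c/1=17/400: DF=(2061417/2000000 − 17/400·(0.963500+0.927900+0.891200+0.857300))/(1+17/400) = 8403/10000 ≈ 0.840300

1 1 1927/2000
2 2 9279/10000
3 3 557/625
4 4 8573/10000
5 5 8403/10000
f(3y,5y) = ((557/625)/(8403/10000) − 1)/(2) = 509/16806 ≈ 3.0287%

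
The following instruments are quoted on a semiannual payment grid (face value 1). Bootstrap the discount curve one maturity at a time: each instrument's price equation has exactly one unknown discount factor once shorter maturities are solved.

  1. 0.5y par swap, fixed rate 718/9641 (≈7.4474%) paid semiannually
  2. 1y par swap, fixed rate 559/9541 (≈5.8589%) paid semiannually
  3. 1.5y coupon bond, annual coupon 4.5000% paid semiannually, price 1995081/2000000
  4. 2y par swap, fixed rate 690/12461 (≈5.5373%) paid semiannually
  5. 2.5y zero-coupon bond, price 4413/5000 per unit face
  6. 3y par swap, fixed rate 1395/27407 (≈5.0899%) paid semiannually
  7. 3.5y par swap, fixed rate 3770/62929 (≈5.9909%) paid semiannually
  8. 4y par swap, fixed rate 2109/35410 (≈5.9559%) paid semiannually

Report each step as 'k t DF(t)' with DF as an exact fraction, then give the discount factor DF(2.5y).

step 1 [0.5y] swap r/2=359/9641: DF=(1 − 359/9641·(0))/(1+359/9641) = 9641/10000 ≈ 0.964100
step 2 [1y] swap r/2=559/19082: DF=(1 − 559/19082·(0.964100))/(1+559/19082) = 9441/10000 ≈ 0.944100
step 3 [1.5y] bond c/2=9/400: DF=(1995081/2000000 − 9/400·(0.964100+0.944100))/(1+9/400) = 1167/1250 ≈ 0.933600
step 4 [2y] swap r/2=345/12461: DF=(1 − 345/12461·(0.964100+0.944100+0.933600))/(1+345/12461) = 1793/2000 ≈ 0.896500
step 5 [2.5y] zero: DF = P = 4413/5000 ≈ 0.882600
step 6 [3y] swap r/2=1395/54814: DF=(1 − 1395/54814·(0.964100+0.944100+0.933600+0.896500+0.882600))/(1+1395/54814) = 1721/2000 ≈ 0.860500
step 7 [3.5y] swap r/2=1885/62929: DF=(1 − 1885/62929·(0.964100+0.944100+0.933600+0.896500+0.882600+0.860500))/(1+1885/62929) = 1623/2000 ≈ 0.811500
step 8 [4y] swap r/2=2109/70820: DF=(1 − 2109/70820·(0.964100+0.944100+0.933600+0.896500+0.882600+0.860500+0.811500))/(1+2109/70820) = 7891/10000 ≈ 0.789100

1 1/2 9641/10000
2 1 9441/10000
3 3/2 1167/1250
4 2 1793/2000
5 5/2 4413/5000
6 3 1721/2000
7 7/2 1623/2000
8 4 7891/10000
DF(2.5y) = 4413/5000 ≈ 0.882600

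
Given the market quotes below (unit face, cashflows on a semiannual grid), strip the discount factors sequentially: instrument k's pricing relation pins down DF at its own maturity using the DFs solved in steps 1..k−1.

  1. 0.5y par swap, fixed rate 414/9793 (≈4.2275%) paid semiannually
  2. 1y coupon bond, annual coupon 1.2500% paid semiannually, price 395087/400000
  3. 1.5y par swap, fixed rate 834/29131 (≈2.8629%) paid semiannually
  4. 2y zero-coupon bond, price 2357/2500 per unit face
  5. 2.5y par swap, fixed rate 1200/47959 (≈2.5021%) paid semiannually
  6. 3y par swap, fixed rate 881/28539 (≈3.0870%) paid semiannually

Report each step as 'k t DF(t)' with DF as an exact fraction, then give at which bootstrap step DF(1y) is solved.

1 1/2 9793/10000
2 1 1951/2000
3 3/2 9583/10000
4 2 2357/2500
5 5/2 47/50
6 3 9119/10000
DF(1y) is solved at step 2

step 1 [0.5y] swap r/2=207/9793: DF=(1 − 207/9793·(0))/(1+207/9793) = 9793/10000 ≈ 0.979300
step 2 [1y] bond c/2=1/160: DF=(395087/400000 − 1/160·(0.979300))/(1+1/160) = 1951/2000 ≈ 0.975500
step 3 [1.5y] swap r/2=417/29131: DF=(1 − 417/29131·(0.979300+0.975500))/(1+417/29131) = 9583/10000 ≈ 0.958300
step 4 [2y] zero: DF = P = 2357/2500 ≈ 0.942800
step 5 [2.5y] swap r/2=600/47959: DF=(1 − 600/47959·(0.979300+0.975500+0.958300+0.942800))/(1+600/47959) = 47/50 ≈ 0.940000
step 6 [3y] swap r/2=881/57078: DF=(1 − 881/57078·(0.979300+0.975500+0.958300+0.942800+0.940000))/(1+881/57078) = 9119/10000 ≈ 0.911900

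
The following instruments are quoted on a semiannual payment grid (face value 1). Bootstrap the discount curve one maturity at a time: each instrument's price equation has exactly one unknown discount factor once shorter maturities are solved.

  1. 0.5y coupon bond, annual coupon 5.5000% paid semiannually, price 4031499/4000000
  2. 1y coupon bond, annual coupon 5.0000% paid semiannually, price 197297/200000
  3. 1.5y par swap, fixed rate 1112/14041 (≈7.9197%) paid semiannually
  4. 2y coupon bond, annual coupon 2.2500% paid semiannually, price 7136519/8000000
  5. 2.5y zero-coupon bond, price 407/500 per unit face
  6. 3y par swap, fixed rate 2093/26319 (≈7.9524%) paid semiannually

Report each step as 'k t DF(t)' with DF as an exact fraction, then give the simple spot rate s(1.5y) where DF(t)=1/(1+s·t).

1 1/2 9809/10000
2 1 1877/2000
3 3/2 1111/1250
4 2 8509/10000
5 5/2 407/500
6 3 7907/10000
s(1.5y) = (1/(1111/1250) − 1)/(3/2) = 278/3333 ≈ 8.3408%

step 1 [0.5y] bond c/2=11/400: DF=(4031499/4000000 − 11/400·(0))/(1+11/400) = 9809/10000 ≈ 0.980900
step 2 [1y] bond c/2=1/40: DF=(197297/200000 − 1/40·(0.980900))/(1+1/40) = 1877/2000 ≈ 0.938500
step 3 [1.5y] swap r/2=556/14041: DF=(1 − 556/14041·(0.980900+0.938500))/(1+556/14041) = 1111/1250 ≈ 0.888800
step 4 [2y] bond c/2=9/800: DF=(7136519/8000000 − 9/800·(0.980900+0.938500+0.888800))/(1+9/800) = 8509/10000 ≈ 0.850900
step 5 [2.5y] zero: DF = P = 407/500 ≈ 0.814000
step 6 [3y] swap r/2=2093/52638: DF=(1 − 2093/52638·(0.980900+0.938500+0.888800+0.850900+0.814000))/(1+2093/52638) = 7907/10000 ≈ 0.790700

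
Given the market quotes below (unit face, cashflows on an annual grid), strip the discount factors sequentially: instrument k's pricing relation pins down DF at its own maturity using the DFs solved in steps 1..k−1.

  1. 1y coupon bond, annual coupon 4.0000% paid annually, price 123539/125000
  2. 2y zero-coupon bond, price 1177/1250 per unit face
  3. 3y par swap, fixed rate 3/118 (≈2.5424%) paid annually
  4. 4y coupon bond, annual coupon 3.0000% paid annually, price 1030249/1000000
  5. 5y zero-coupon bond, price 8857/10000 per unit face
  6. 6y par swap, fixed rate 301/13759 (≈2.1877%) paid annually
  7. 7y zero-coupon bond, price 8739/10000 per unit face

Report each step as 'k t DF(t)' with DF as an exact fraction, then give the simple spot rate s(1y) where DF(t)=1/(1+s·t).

1 1 9503/10000
2 2 1177/1250
3 3 9283/10000
4 4 9181/10000
5 5 8857/10000
6 6 2199/2500
7 7 8739/10000
s(1y) = (1/(9503/10000) − 1)/(1) = 497/9503 ≈ 5.2299%

step 1 [1y] bond c/1=1/25: DF=(123539/125000 − 1/25·(0))/(1+1/25) = 9503/10000 ≈ 0.950300
step 2 [2y] zero: DF = P = 1177/1250 ≈ 0.941600
step 3 [3y] swap r/1=3/118: DF=(1 − 3/118·(0.950300+0.941600))/(1+3/118) = 9283/10000 ≈ 0.928300
step 4 [4y] bond c/1=3/100: DF=(1030249/1000000 − 3/100·(0.950300+0.941600+0.928300))/(1+3/100) = 9181/10000 ≈ 0.918100
step 5 [5y] zero: DF = P = 8857/10000 ≈ 0.885700
step 6 [6y] swap r/1=301/13759: DF=(1 − 301/13759·(0.950300+0.941600+0.928300+0.918100+0.885700))/(1+301/13759) = 2199/2500 ≈ 0.879600
step 7 [7y] zero: DF = P = 8739/10000 ≈ 0.873900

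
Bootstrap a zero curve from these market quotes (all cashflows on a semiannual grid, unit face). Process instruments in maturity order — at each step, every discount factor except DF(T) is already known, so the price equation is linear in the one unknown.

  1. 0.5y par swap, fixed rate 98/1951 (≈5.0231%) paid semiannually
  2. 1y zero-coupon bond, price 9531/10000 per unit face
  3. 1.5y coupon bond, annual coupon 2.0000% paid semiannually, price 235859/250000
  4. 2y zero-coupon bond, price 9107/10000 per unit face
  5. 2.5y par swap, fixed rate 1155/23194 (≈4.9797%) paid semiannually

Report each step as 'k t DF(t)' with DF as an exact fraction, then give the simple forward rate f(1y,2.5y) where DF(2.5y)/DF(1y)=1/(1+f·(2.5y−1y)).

1 1/2 1951/2000
2 1 9531/10000
3 3/2 183/200
4 2 9107/10000
5 5/2 1769/2000
f(1y,2.5y) = ((9531/10000)/(1769/2000) − 1)/(3/2) = 1372/26535 ≈ 5.1705%

step 1 [0.5y] swap r/2=49/1951: DF=(1 − 49/1951·(0))/(1+49/1951) = 1951/2000 ≈ 0.975500
step 2 [1y] zero: DF = P = 9531/10000 ≈ 0.953100
step 3 [1.5y] bond c/2=1/100: DF=(235859/250000 − 1/100·(0.975500+0.953100))/(1+1/100) = 183/200 ≈ 0.915000
step 4 [2y] zero: DF = P = 9107/10000 ≈ 0.910700
step 5 [2.5y] swap r/2=1155/46388: DF=(1 − 1155/46388·(0.975500+0.953100+0.915000+0.910700))/(1+1155/46388) = 1769/2000 ≈ 0.884500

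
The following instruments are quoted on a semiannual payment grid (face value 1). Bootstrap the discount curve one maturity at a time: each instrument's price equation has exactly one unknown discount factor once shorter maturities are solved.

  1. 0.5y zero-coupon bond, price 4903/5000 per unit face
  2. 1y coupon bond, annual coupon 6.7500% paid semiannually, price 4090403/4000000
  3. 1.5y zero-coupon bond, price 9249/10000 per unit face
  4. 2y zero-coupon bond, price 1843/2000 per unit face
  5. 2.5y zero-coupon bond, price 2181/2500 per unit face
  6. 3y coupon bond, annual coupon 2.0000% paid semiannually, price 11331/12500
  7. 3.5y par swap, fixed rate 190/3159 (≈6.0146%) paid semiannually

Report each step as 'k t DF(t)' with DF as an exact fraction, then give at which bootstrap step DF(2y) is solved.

1 1/2 4903/5000
2 1 2393/2500
3 3/2 9249/10000
4 2 1843/2000
5 5/2 2181/2500
6 3 4257/5000
7 7/2 81/100
DF(2y) is solved at step 4

step 1 [0.5y] zero: DF = P = 4903/5000 ≈ 0.980600
step 2 [1y] bond c/2=27/800: DF=(4090403/4000000 − 27/800·(0.980600))/(1+27/800) = 2393/2500 ≈ 0.957200
step 3 [1.5y] zero: DF = P = 9249/10000 ≈ 0.924900
step 4 [2y] zero: DF = P = 1843/2000 ≈ 0.921500
step 5 [2.5y] zero: DF = P = 2181/2500 ≈ 0.872400
step 6 [3y] bond c/2=1/100: DF=(11331/12500 − 1/100·(0.980600+0.957200+0.924900+0.921500+0.872400))/(1+1/100) = 4257/5000 ≈ 0.851400
step 7 [3.5y] swap r/2=95/3159: DF=(1 − 95/3159·(0.980600+0.957200+0.924900+0.921500+0.872400+0.851400))/(1+95/3159) = 81/100 ≈ 0.810000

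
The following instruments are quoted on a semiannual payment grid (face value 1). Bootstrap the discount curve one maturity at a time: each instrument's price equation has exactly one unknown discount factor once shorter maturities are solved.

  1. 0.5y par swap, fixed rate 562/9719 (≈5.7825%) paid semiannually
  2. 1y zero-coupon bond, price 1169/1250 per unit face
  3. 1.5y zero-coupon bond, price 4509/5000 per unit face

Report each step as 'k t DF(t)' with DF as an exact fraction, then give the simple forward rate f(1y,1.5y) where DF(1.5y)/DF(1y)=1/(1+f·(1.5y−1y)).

step 1 [0.5y] swap r/2=281/9719: DF=(1 − 281/9719·(0))/(1+281/9719) = 9719/10000 ≈ 0.971900
step 2 [1y] zero: DF = P = 1169/1250 ≈ 0.935200
step 3 [1.5y] zero: DF = P = 4509/5000 ≈ 0.901800

1 1/2 9719/10000
2 1 1169/1250
3 3/2 4509/5000
f(1y,1.5y) = ((1169/1250)/(4509/5000) − 1)/(1/2) = 2/27 ≈ 7.4074%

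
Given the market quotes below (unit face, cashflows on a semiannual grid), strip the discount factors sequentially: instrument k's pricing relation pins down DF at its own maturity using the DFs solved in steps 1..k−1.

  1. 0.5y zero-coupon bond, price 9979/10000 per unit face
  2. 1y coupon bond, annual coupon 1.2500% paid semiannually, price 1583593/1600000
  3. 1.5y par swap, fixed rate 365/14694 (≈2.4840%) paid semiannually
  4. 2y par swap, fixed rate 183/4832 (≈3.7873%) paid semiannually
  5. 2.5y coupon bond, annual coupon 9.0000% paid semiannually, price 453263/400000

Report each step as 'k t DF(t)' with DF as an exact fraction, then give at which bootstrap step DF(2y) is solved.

1 1/2 9979/10000
2 1 4887/5000
3 3/2 1927/2000
4 2 2317/2500
5 5/2 9179/10000
DF(2y) is solved at step 4

step 1 [0.5y] zero: DF = P = 9979/10000 ≈ 0.997900
step 2 [1y] bond c/2=1/160: DF=(1583593/1600000 − 1/160·(0.997900))/(1+1/160) = 4887/5000 ≈ 0.977400
step 3 [1.5y] swap r/2=365/29388: DF=(1 − 365/29388·(0.997900+0.977400))/(1+365/29388) = 1927/2000 ≈ 0.963500
step 4 [2y] swap r/2=183/9664: DF=(1 − 183/9664·(0.997900+0.977400+0.963500))/(1+183/9664) = 2317/2500 ≈ 0.926800
step 5 [2.5y] bond c/2=9/200: DF=(453263/400000 − 9/200·(0.997900+0.977400+0.963500+0.926800))/(1+9/200) = 9179/10000 ≈ 0.917900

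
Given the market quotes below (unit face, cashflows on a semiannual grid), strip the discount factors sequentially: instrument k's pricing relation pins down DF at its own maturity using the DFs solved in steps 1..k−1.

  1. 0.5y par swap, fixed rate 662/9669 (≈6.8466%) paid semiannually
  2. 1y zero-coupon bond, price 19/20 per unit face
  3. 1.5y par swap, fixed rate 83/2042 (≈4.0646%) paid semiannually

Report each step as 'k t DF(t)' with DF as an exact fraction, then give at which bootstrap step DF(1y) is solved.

1 1/2 9669/10000
2 1 19/20
3 3/2 9419/10000
DF(1y) is solved at step 2

step 1 [0.5y] swap r/2=331/9669: DF=(1 − 331/9669·(0))/(1+331/9669) = 9669/10000 ≈ 0.966900
step 2 [1y] zero: DF = P = 19/20 ≈ 0.950000
step 3 [1.5y] swap r/2=83/4084: DF=(1 − 83/4084·(0.966900+0.950000))/(1+83/4084) = 9419/10000 ≈ 0.941900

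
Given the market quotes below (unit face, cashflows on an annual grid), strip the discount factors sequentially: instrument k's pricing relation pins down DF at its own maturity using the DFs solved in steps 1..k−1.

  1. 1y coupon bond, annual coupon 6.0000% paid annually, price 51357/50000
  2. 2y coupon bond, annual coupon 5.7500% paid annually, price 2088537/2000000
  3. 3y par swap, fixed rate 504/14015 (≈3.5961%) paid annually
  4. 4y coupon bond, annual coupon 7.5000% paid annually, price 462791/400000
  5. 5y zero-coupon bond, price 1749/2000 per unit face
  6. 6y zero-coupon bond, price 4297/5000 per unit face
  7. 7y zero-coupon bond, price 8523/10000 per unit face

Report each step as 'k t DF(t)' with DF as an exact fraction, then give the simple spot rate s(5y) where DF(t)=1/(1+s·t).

1 1 969/1000
2 2 2337/2500
3 3 562/625
4 4 8807/10000
5 5 1749/2000
6 6 4297/5000
7 7 8523/10000
s(5y) = (1/(1749/2000) − 1)/(5) = 251/8745 ≈ 2.8702%

step 1 [1y] bond c/1=3/50: DF=(51357/50000 − 3/50·(0))/(1+3/50) = 969/1000 ≈ 0.969000
step 2 [2y] bond c/1=23/400: DF=(2088537/2000000 − 23/400·(0.969000))/(1+23/400) = 2337/2500 ≈ 0.934800
step 3 [3y] swap r/1=504/14015: DF=(1 − 504/14015·(0.969000+0.934800))/(1+504/14015) = 562/625 ≈ 0.899200
step 4 [4y] bond c/1=3/40: DF=(462791/400000 − 3/40·(0.969000+0.934800+0.899200))/(1+3/40) = 8807/10000 ≈ 0.880700
step 5 [5y] zero: DF = P = 1749/2000 ≈ 0.874500
step 6 [6y] zero: DF = P = 4297/5000 ≈ 0.859400
step 7 [7y] zero: DF = P = 8523/10000 ≈ 0.852300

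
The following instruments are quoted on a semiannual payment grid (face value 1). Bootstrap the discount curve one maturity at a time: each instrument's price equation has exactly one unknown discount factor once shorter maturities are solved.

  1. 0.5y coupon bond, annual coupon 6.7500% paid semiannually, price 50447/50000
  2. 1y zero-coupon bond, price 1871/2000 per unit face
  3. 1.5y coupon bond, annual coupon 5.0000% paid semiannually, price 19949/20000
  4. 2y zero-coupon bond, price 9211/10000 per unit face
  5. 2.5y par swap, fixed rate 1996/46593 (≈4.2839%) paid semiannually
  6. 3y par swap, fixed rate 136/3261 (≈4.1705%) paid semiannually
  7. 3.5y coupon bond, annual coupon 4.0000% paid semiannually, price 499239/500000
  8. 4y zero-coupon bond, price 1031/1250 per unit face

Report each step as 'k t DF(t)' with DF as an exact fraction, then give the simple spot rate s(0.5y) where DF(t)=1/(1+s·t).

step 1 [0.5y] bond c/2=27/800: DF=(50447/50000 − 27/800·(0))/(1+27/800) = 122/125 ≈ 0.976000
step 2 [1y] zero: DF = P = 1871/2000 ≈ 0.935500
step 3 [1.5y] bond c/2=1/40: DF=(19949/20000 − 1/40·(0.976000+0.935500))/(1+1/40) = 1853/2000 ≈ 0.926500
step 4 [2y] zero: DF = P = 9211/10000 ≈ 0.921100
step 5 [2.5y] swap r/2=998/46593: DF=(1 − 998/46593·(0.976000+0.935500+0.926500+0.921100))/(1+998/46593) = 4501/5000 ≈ 0.900200
step 6 [3y] swap r/2=68/3261: DF=(1 − 68/3261·(0.976000+0.935500+0.926500+0.921100+0.900200))/(1+68/3261) = 2211/2500 ≈ 0.884400
step 7 [3.5y] bond c/2=1/50: DF=(499239/500000 − 1/50·(0.976000+0.935500+0.926500+0.921100+0.900200+0.884400))/(1+1/50) = 4351/5000 ≈ 0.870200
step 8 [4y] zero: DF = P = 1031/1250 ≈ 0.824800

1 1/2 122/125
2 1 1871/2000
3 3/2 1853/2000
4 2 9211/10000
5 5/2 4501/5000
6 3 2211/2500
7 7/2 4351/5000
8 4 1031/1250
s(0.5y) = (1/(122/125) − 1)/(1/2) = 3/61 ≈ 4.9180%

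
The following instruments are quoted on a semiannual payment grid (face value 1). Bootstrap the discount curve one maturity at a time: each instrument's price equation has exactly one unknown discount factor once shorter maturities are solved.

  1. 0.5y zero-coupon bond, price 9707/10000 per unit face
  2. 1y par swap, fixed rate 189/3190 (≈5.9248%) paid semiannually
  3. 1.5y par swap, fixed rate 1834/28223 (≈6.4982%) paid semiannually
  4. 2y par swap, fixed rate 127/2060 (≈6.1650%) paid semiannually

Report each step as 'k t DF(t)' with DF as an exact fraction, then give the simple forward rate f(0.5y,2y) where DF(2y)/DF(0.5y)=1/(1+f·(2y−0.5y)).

1 1/2 9707/10000
2 1 9433/10000
3 3/2 9083/10000
4 2 8857/10000
f(0.5y,2y) = ((9707/10000)/(8857/10000) − 1)/(3/2) = 100/1563 ≈ 6.3980%

step 1 [0.5y] zero: DF = P = 9707/10000 ≈ 0.970700
step 2 [1y] swap r/2=189/6380: DF=(1 − 189/6380·(0.970700))/(1+189/6380) = 9433/10000 ≈ 0.943300
step 3 [1.5y] swap r/2=917/28223: DF=(1 − 917/28223·(0.970700+0.943300))/(1+917/28223) = 9083/10000 ≈ 0.908300
step 4 [2y] swap r/2=127/4120: DF=(1 − 127/4120·(0.970700+0.943300+0.908300))/(1+127/4120) = 8857/10000 ≈ 0.885700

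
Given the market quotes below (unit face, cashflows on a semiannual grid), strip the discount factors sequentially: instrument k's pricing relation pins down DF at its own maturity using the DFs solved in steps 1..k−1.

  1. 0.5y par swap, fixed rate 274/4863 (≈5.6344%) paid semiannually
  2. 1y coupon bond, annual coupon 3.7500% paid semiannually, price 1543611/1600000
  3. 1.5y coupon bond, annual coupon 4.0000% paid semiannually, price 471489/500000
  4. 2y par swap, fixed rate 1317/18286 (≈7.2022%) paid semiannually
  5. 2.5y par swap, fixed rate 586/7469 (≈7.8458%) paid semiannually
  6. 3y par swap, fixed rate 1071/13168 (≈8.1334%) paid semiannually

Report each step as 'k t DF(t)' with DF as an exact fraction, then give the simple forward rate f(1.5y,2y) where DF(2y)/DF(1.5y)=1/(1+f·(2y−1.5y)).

step 1 [0.5y] swap r/2=137/4863: DF=(1 − 137/4863·(0))/(1+137/4863) = 4863/5000 ≈ 0.972600
step 2 [1y] bond c/2=3/160: DF=(1543611/1600000 − 3/160·(0.972600))/(1+3/160) = 9291/10000 ≈ 0.929100
step 3 [1.5y] bond c/2=1/50: DF=(471489/500000 − 1/50·(0.972600+0.929100))/(1+1/50) = 1109/1250 ≈ 0.887200
step 4 [2y] swap r/2=1317/36572: DF=(1 − 1317/36572·(0.972600+0.929100+0.887200))/(1+1317/36572) = 8683/10000 ≈ 0.868300
step 5 [2.5y] swap r/2=293/7469: DF=(1 − 293/7469·(0.972600+0.929100+0.887200+0.868300))/(1+293/7469) = 4121/5000 ≈ 0.824200
step 6 [3y] swap r/2=1071/26336: DF=(1 − 1071/26336·(0.972600+0.929100+0.887200+0.868300+0.824200))/(1+1071/26336) = 3929/5000 ≈ 0.785800

1 1/2 4863/5000
2 1 9291/10000
3 3/2 1109/1250
4 2 8683/10000
5 5/2 4121/5000
6 3 3929/5000
f(1.5y,2y) = ((1109/1250)/(8683/10000) − 1)/(1/2) = 378/8683 ≈ 4.3533%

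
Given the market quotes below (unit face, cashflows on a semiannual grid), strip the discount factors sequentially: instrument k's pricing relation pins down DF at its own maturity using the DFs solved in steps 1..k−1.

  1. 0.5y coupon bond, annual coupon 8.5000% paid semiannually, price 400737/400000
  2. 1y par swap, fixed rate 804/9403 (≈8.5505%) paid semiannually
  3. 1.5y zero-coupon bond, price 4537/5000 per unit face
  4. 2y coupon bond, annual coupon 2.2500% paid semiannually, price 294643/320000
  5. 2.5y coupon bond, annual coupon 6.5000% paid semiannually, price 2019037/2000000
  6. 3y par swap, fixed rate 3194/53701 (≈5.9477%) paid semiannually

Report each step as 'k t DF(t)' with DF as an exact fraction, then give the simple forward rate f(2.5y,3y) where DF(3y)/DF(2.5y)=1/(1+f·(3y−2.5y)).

step 1 [0.5y] bond c/2=17/400: DF=(400737/400000 − 17/400·(0))/(1+17/400) = 961/1000 ≈ 0.961000
step 2 [1y] swap r/2=402/9403: DF=(1 − 402/9403·(0.961000))/(1+402/9403) = 2299/2500 ≈ 0.919600
step 3 [1.5y] zero: DF = P = 4537/5000 ≈ 0.907400
step 4 [2y] bond c/2=9/800: DF=(294643/320000 − 9/800·(0.961000+0.919600+0.907400))/(1+9/800) = 1759/2000 ≈ 0.879500
step 5 [2.5y] bond c/2=13/400: DF=(2019037/2000000 − 13/400·(0.961000+0.919600+0.907400+0.879500))/(1+13/400) = 8623/10000 ≈ 0.862300
step 6 [3y] swap r/2=1597/53701: DF=(1 − 1597/53701·(0.961000+0.919600+0.907400+0.879500+0.862300))/(1+1597/53701) = 8403/10000 ≈ 0.840300

1 1/2 961/1000
2 1 2299/2500
3 3/2 4537/5000
4 2 1759/2000
5 5/2 8623/10000
6 3 8403/10000
f(2.5y,3y) = ((8623/10000)/(8403/10000) − 1)/(1/2) = 440/8403 ≈ 5.2362%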